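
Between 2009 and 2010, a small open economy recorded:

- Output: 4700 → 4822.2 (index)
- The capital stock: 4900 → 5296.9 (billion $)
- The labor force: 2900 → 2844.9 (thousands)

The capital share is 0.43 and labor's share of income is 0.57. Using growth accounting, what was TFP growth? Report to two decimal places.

Output growth = (4822.2 − 4700) / 4700 = 2.6%.
The capital stock growth = (5296.9 − 4900) / 4900 = 8.1%.
The labor force growth = (2844.9 − 2900) / 2900 = -1.9%.
Labor's share = 1 − 0.43 = 0.57.
The capital stock: 0.43 × 8.1 = 3.483 pp.
The labor force: 0.57 × (-1.9) = -1.083 pp.
TFP growth = 2.6 − 2.4 = 0.2%.

TFP growth was 0.20%.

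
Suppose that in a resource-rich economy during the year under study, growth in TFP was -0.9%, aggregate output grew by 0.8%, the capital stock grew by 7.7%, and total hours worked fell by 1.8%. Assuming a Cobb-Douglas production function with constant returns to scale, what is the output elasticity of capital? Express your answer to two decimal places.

gY = gA + α·gK + (1−α)·gL, so gY − gA − gL = α(gK − gL).
0.8 + 0.9 + 1.8 = α × (7.7 − (-1.8)).
3.5 = 9.5 α, so α = 0.3684.

The output elasticity of capital is 0.37.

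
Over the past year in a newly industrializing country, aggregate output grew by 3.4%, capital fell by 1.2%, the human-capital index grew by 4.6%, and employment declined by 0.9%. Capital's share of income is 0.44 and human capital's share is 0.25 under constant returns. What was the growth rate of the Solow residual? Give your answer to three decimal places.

The Solow residual growth was 3.057%.

Labor's share = 1 − 0.44 − 0.25 = 0.31.
Capital: 0.44 × (-1.2) = -0.528 pp.
The human-capital index: 0.25 × 4.6 = 1.15 pp.
Employment: 0.31 × (-0.9) = -0.279 pp.
TFP growth = 3.4 − 0.343 = 3.057%.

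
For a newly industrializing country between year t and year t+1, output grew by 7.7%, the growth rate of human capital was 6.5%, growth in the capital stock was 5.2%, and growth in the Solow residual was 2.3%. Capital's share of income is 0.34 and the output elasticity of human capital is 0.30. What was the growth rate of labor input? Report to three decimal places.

Labor's share = 1 − 0.34 − 0.3 = 0.36.
gY = gA + 0.34×5.2 + 0.3×6.5 + 0.36×g.
0.36×g = 7.7 − 2.3 − 3.718 = 1.682.
g = 1.682 / 0.36 = 4.67222%.

4.672%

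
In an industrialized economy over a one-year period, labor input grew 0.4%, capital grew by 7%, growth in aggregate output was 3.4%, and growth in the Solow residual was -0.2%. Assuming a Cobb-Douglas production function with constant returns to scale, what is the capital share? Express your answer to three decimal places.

α = 0.485

gY = gA + α·gK + (1−α)·gL, so gY − gA − gL = α(gK − gL).
3.4 + 0.2 − 0.4 = α × (7 − 0.4).
3.2 = 6.6 α, so α = 0.48485.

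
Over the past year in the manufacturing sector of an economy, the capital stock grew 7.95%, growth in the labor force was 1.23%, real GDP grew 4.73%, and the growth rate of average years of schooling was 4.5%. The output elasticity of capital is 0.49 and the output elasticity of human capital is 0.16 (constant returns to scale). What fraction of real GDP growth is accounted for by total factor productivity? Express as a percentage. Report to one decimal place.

Labor's share = 1 − 0.49 − 0.16 = 0.35.
The capital stock: 0.49 × 7.95 = 3.8955 pp.
Average years of schooling: 0.16 × 4.5 = 0.72 pp.
The labor force: 0.35 × 1.23 = 0.4305 pp.
TFP growth = 4.73 − 5.046 = -0.316%.
TFP share of growth = -0.316 / 4.73 × 100 = -6.681%.

Total factor productivity accounted for -6.7% of growth.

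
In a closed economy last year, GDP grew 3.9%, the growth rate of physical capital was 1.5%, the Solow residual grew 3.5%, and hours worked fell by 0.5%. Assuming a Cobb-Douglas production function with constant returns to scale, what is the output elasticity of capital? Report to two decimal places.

The output elasticity of capital is 0.45.

gY = gA + α·gK + (1−α)·gL, so gY − gA − gL = α(gK − gL).
3.9 − 3.5 + 0.5 = α × (1.5 − (-0.5)).
0.9 = 2 α, so α = 0.45.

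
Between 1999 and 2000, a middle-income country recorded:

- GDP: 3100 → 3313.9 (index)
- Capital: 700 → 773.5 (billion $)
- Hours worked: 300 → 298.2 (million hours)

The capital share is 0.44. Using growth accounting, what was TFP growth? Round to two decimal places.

GDP growth = (3313.9 − 3100) / 3100 = 6.9%.
Capital growth = (773.5 − 700) / 700 = 10.5%.
Hours worked growth = (298.2 − 300) / 300 = -0.6%.
Labor's share = 1 − 0.44 = 0.56.
Capital: 0.44 × 10.5 = 4.62 pp.
Hours worked: 0.56 × (-0.6) = -0.336 pp.
TFP growth = 6.9 − 4.284 = 2.616%.

2.62%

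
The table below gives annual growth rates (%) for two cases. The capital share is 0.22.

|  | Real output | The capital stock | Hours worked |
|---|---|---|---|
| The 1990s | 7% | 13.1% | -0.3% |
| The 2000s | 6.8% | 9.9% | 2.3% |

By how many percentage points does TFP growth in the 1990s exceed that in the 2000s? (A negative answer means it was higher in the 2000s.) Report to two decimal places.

Labor's share = 1 − 0.22 = 0.78.
The 1990s: TFP = 7 − 2.882 + 0.234 = 4.352%.
The 2000s: TFP = 6.8 − 2.178 − 1.794 = 2.828%.
Difference = 4.352 − (2.828) = 1.524 pp.

1.52 percentage points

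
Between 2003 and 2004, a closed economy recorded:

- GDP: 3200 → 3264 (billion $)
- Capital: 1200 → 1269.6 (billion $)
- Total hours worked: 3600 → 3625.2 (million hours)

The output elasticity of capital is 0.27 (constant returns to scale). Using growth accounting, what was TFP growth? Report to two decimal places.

-0.08%

GDP growth = (3264 − 3200) / 3200 = 2%.
Capital growth = (1269.6 − 1200) / 1200 = 5.8%.
Total hours worked growth = (3625.2 − 3600) / 3600 = 0.7%.
Labor's share = 1 − 0.27 = 0.73.
Capital: 0.27 × 5.8 = 1.566 pp.
Total hours worked: 0.73 × 0.7 = 0.511 pp.
TFP growth = 2 − 2.077 = -0.077%.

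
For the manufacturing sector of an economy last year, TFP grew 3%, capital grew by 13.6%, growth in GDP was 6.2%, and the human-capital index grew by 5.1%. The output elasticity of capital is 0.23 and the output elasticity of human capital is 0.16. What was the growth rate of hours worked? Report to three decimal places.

-1.220%

Labor's share = 1 − 0.23 − 0.16 = 0.61.
gY = gA + 0.23×13.6 + 0.16×5.1 + 0.61×g.
0.61×g = 6.2 − 3 − 3.944 = -0.744.
g = -0.744 / 0.61 = -1.21967%.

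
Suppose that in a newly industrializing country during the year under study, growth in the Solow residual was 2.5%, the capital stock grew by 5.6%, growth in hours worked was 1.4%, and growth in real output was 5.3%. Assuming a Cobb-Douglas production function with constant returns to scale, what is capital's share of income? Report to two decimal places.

α = 0.33

gY = gA + α·gK + (1−α)·gL, so gY − gA − gL = α(gK − gL).
5.3 − 2.5 − 1.4 = α × (5.6 − 1.4).
1.4 = 4.2 α, so α = 0.3333.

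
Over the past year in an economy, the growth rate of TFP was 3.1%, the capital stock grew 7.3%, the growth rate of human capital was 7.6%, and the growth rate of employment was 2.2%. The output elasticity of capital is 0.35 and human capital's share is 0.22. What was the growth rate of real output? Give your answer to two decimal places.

8.27%

Labor's share = 1 − 0.35 − 0.22 = 0.43.
The capital stock: 0.35 × 7.3 = 2.555 pp.
Human capital: 0.22 × 7.6 = 1.672 pp.
Employment: 0.43 × 2.2 = 0.946 pp.
Output growth = 3.1 + 5.173 = 8.273%.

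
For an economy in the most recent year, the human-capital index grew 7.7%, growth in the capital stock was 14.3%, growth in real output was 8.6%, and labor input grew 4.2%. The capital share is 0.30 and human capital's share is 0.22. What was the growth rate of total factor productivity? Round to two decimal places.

Labor's share = 1 − 0.3 − 0.22 = 0.48.
The capital stock: 0.3 × 14.3 = 4.29 pp.
The human-capital index: 0.22 × 7.7 = 1.694 pp.
Labor input: 0.48 × 4.2 = 2.016 pp.
TFP growth = 8.6 − 8 = 0.6%.

0.60%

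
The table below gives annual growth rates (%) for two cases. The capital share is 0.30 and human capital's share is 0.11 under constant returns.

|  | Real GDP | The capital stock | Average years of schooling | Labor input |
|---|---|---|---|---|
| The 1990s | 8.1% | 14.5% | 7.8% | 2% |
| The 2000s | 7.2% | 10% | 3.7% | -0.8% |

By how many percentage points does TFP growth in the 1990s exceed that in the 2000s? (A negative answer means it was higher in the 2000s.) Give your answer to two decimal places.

-2.55 percentage points

Labor's share = 1 − 0.3 − 0.11 = 0.59.
The 1990s: TFP = 8.1 − 4.35 − 0.858 − 1.18 = 1.712%.
The 2000s: TFP = 7.2 − 3 − 0.407 + 0.472 = 4.265%.
Difference = 1.712 − (4.265) = -2.553 pp.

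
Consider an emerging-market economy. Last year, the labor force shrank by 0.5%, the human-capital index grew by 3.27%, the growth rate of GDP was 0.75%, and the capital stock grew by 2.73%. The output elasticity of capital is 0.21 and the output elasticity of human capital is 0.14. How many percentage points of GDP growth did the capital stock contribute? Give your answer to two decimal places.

Contribution = share × growth = 0.21 × 2.73 = 0.5733 pp.

0.57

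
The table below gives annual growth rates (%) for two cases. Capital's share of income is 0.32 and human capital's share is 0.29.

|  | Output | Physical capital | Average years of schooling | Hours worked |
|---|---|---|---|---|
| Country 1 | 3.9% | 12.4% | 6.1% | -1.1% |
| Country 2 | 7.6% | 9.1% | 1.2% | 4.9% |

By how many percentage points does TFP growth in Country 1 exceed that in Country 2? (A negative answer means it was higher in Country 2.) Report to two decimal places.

-3.84 percentage points

Labor's share = 1 − 0.32 − 0.29 = 0.39.
Country 1: TFP = 3.9 − 3.968 − 1.769 + 0.429 = -1.408%.
Country 2: TFP = 7.6 − 2.912 − 0.348 − 1.911 = 2.429%.
Difference = -1.408 − (2.429) = -3.837 pp.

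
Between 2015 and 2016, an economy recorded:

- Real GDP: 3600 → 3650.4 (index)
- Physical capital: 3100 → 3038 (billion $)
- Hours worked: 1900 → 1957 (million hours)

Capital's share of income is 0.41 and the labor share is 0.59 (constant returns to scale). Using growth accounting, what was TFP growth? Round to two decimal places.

TFP growth was 0.45%.

Real GDP growth = (3650.4 − 3600) / 3600 = 1.4%.
Physical capital growth = (3038 − 3100) / 3100 = -2%.
Hours worked growth = (1957 − 1900) / 1900 = 3%.
Labor's share = 1 − 0.41 = 0.59.
Physical capital: 0.41 × (-2) = -0.82 pp.
Hours worked: 0.59 × 3 = 1.77 pp.
TFP growth = 1.4 − 0.95 = 0.45%.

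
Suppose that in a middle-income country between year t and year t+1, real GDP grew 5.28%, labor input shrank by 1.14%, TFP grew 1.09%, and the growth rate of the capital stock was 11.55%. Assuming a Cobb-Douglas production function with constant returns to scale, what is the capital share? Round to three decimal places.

gY = gA + α·gK + (1−α)·gL, so gY − gA − gL = α(gK − gL).
5.28 − 1.09 + 1.14 = α × (11.55 − (-1.14)).
5.33 = 12.69 α, so α = 0.42002.

0.420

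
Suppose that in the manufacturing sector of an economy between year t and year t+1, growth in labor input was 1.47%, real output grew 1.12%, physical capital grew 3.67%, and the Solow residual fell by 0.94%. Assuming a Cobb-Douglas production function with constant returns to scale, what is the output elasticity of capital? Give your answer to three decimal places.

0.268

gY = gA + α·gK + (1−α)·gL, so gY − gA − gL = α(gK − gL).
1.12 + 0.94 − 1.47 = α × (3.67 − 1.47).
0.59 = 2.2 α, so α = 0.26818.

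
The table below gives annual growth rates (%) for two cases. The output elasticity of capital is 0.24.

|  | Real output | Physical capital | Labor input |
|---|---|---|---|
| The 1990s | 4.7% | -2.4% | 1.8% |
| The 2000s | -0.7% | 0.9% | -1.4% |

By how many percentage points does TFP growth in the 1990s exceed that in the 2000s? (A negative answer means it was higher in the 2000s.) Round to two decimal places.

Labor's share = 1 − 0.24 = 0.76.
The 1990s: TFP = 4.7 + 0.576 − 1.368 = 3.908%.
The 2000s: TFP = -0.7 − 0.216 + 1.064 = 0.148%.
Difference = 3.908 − (0.148) = 3.76 pp.

3.76 percentage points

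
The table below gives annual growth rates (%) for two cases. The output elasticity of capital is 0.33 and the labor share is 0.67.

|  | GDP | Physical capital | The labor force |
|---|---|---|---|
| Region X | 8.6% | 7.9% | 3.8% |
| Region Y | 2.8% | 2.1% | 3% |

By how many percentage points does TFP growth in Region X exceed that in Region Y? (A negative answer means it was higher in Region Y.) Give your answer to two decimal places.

Labor's share = 1 − 0.33 = 0.67.
Region X: TFP = 8.6 − 2.607 − 2.546 = 3.447%.
Region Y: TFP = 2.8 − 0.693 − 2.01 = 0.097%.
Difference = 3.447 − (0.097) = 3.35 pp.

3.35 percentage points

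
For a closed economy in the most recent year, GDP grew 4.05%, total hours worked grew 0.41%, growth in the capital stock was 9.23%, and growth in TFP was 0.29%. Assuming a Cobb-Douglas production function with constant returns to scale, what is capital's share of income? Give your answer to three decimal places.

gY = gA + α·gK + (1−α)·gL, so gY − gA − gL = α(gK − gL).
4.05 − 0.29 − 0.41 = α × (9.23 − 0.41).
3.35 = 8.82 α, so α = 0.37982.

Capital's share of income is 0.380.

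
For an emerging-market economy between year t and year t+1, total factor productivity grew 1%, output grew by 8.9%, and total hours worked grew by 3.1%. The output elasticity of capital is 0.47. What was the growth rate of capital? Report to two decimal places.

Capital grew 13.31%.

Labor's share = 1 − 0.47 = 0.53.
gY = gA + 0.53×3.1 + 0.47×g.
0.47×g = 8.9 − 1 − 1.643 = 6.257.
g = 6.257 / 0.47 = 13.3128%.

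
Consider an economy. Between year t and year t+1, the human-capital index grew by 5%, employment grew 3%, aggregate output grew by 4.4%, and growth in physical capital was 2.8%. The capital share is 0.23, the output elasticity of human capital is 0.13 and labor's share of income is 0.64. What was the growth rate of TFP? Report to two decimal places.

1.19%

Labor's share = 1 − 0.23 − 0.13 = 0.64.
Physical capital: 0.23 × 2.8 = 0.644 pp.
The human-capital index: 0.13 × 5 = 0.65 pp.
Employment: 0.64 × 3 = 1.92 pp.
TFP growth = 4.4 − 3.214 = 1.186%.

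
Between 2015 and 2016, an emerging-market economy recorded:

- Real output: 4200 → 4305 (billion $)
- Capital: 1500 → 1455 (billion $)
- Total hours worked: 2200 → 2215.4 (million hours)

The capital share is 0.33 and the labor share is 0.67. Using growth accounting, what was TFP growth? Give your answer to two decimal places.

Real output growth = (4305 − 4200) / 4200 = 2.5%.
Capital growth = (1455 − 1500) / 1500 = -3%.
Total hours worked growth = (2215.4 − 2200) / 2200 = 0.7%.
Labor's share = 1 − 0.33 = 0.67.
Capital: 0.33 × (-3) = -0.99 pp.
Total hours worked: 0.67 × 0.7 = 0.469 pp.
TFP growth = 2.5 + 0.521 = 3.021%.

TFP growth was 3.02%.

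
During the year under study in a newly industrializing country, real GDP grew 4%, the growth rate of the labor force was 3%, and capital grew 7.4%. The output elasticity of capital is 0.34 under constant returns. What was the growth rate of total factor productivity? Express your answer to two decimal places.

Labor's share = 1 − 0.34 = 0.66.
Capital: 0.34 × 7.4 = 2.516 pp.
The labor force: 0.66 × 3 = 1.98 pp.
TFP growth = 4 − 4.496 = -0.496%.

-0.50%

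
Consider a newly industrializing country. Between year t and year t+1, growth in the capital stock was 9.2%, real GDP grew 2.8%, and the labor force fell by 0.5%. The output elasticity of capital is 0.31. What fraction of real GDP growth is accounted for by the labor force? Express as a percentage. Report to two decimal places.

Labor's share = 1 − 0.31 = 0.69.
The labor force contributed 0.69 × (-0.5) = -0.345 pp.
Share of growth = -0.345 / 2.8 × 100 = -12.3214%.

The labor force accounted for -12.32% of growth.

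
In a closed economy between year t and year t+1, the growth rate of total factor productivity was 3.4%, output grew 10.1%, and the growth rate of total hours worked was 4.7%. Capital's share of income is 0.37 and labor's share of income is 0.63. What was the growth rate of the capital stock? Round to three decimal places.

10.105%

Labor's share = 1 − 0.37 = 0.63.
gY = gA + 0.63×4.7 + 0.37×g.
0.37×g = 10.1 − 3.4 − 2.961 = 3.739.
g = 3.739 / 0.37 = 10.10541%.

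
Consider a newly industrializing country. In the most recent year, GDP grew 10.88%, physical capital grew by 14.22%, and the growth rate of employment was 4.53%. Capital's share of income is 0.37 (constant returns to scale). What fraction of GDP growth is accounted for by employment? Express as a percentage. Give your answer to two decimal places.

Labor's share = 1 − 0.37 = 0.63.
Employment contributed 0.63 × 4.53 = 2.8539 pp.
Share of growth = 2.8539 / 10.88 × 100 = 26.2307%.

Employment accounted for 26.23% of growth.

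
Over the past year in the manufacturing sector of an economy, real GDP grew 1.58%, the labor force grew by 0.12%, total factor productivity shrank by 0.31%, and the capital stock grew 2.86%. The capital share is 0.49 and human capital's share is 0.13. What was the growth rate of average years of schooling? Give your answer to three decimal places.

Labor's share = 1 − 0.49 − 0.13 = 0.38.
gY = gA + 0.49×2.86 + 0.38×0.12 + 0.13×g.
0.13×g = 1.58 + 0.31 − 1.447 = 0.443.
g = 0.443 / 0.13 = 3.40769%.

Average years of schooling grew 3.408%.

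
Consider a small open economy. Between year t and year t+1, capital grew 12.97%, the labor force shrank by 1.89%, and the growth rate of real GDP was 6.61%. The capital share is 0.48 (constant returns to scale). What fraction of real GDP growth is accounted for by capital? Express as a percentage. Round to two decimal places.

Capital accounted for 94.18% of growth.

Capital contributed 0.48 × 12.97 = 6.2256 pp.
Share of growth = 6.2256 / 6.61 × 100 = 94.1846%.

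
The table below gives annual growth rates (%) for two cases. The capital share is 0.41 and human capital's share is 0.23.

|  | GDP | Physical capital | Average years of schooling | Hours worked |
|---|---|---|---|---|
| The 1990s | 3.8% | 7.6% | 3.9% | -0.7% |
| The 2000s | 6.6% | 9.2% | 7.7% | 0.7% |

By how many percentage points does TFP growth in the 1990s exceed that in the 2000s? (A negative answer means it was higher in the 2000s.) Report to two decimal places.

-0.77 percentage points

Labor's share = 1 − 0.41 − 0.23 = 0.36.
The 1990s: TFP = 3.8 − 3.116 − 0.897 + 0.252 = 0.039%.
The 2000s: TFP = 6.6 − 3.772 − 1.771 − 0.252 = 0.805%.
Difference = 0.039 − (0.805) = -0.766 pp.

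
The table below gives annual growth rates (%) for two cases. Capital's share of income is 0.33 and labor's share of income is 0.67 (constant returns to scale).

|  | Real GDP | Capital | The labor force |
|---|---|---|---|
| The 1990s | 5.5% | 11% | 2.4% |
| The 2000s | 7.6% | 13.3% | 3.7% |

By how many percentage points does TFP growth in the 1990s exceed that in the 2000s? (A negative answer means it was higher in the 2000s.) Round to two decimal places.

Labor's share = 1 − 0.33 = 0.67.
The 1990s: TFP = 5.5 − 3.63 − 1.608 = 0.262%.
The 2000s: TFP = 7.6 − 4.389 − 2.479 = 0.732%.
Difference = 0.262 − (0.732) = -0.47 pp.

-0.47 percentage points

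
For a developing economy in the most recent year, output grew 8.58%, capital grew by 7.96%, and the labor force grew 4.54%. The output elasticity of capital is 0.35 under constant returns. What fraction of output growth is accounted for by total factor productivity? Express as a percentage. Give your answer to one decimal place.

Labor's share = 1 − 0.35 = 0.65.
Capital: 0.35 × 7.96 = 2.786 pp.
The labor force: 0.65 × 4.54 = 2.951 pp.
TFP growth = 8.58 − 5.737 = 2.843%.
TFP share of growth = 2.843 / 8.58 × 100 = 33.135%.

Total factor productivity accounted for 33.1% of growth.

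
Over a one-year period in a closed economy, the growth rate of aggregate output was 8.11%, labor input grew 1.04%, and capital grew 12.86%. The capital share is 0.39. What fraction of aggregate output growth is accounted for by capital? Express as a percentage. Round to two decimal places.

61.84%

Capital contributed 0.39 × 12.86 = 5.0154 pp.
Share of growth = 5.0154 / 8.11 × 100 = 61.8422%.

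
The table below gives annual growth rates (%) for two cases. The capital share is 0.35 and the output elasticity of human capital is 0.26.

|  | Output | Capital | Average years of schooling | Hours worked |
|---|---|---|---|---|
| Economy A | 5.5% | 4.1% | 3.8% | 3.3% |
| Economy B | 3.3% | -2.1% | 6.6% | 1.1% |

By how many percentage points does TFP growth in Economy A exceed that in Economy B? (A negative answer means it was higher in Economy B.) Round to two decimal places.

-0.10 percentage points

Labor's share = 1 − 0.35 − 0.26 = 0.39.
Economy A: TFP = 5.5 − 1.435 − 0.988 − 1.287 = 1.79%.
Economy B: TFP = 3.3 + 0.735 − 1.716 − 0.429 = 1.89%.
Difference = 1.79 − (1.89) = -0.1 pp.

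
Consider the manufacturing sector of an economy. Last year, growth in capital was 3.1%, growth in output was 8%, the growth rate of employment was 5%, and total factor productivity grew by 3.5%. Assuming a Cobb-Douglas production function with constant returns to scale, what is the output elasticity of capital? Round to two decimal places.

gY = gA + α·gK + (1−α)·gL, so gY − gA − gL = α(gK − gL).
8 − 3.5 − 5 = α × (3.1 − 5).
-0.5 = -1.9 α, so α = 0.2632.

The output elasticity of capital is 0.26.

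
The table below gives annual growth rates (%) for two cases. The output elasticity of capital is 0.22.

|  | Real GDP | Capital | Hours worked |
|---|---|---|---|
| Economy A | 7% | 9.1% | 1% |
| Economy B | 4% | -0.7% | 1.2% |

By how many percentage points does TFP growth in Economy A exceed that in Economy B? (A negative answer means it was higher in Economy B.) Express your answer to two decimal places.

1.00 percentage points

Labor's share = 1 − 0.22 = 0.78.
Economy A: TFP = 7 − 2.002 − 0.78 = 4.218%.
Economy B: TFP = 4 + 0.154 − 0.936 = 3.218%.
Difference = 4.218 − (3.218) = 1 pp.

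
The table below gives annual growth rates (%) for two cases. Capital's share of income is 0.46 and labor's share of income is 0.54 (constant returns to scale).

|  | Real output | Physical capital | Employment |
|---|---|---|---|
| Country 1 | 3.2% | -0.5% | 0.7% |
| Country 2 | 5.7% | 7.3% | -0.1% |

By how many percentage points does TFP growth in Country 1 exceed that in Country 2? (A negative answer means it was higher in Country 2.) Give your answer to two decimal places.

0.66 percentage points

Labor's share = 1 − 0.46 = 0.54.
Country 1: TFP = 3.2 + 0.23 − 0.378 = 3.052%.
Country 2: TFP = 5.7 − 3.358 + 0.054 = 2.396%.
Difference = 3.052 − (2.396) = 0.656 pp.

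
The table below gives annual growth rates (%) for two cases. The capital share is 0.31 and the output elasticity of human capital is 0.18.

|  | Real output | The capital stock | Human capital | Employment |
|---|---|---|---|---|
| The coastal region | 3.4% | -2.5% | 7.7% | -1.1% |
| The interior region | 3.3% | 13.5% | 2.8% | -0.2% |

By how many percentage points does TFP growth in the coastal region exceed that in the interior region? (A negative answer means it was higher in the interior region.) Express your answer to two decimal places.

Labor's share = 1 − 0.31 − 0.18 = 0.51.
The coastal region: TFP = 3.4 + 0.775 − 1.386 + 0.561 = 3.35%.
The interior region: TFP = 3.3 − 4.185 − 0.504 + 0.102 = -1.287%.
Difference = 3.35 − (-1.287) = 4.637 pp.

4.64 percentage points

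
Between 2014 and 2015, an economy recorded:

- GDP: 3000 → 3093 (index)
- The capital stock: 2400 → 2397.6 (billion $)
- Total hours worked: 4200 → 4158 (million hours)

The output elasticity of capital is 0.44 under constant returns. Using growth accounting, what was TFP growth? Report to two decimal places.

GDP growth = (3093 − 3000) / 3000 = 3.1%.
The capital stock growth = (2397.6 − 2400) / 2400 = -0.1%.
Total hours worked growth = (4158 − 4200) / 4200 = -1%.
Labor's share = 1 − 0.44 = 0.56.
The capital stock: 0.44 × (-0.1) = -0.044 pp.
Total hours worked: 0.56 × (-1) = -0.56 pp.
TFP growth = 3.1 + 0.604 = 3.704%.

TFP grew 3.70%.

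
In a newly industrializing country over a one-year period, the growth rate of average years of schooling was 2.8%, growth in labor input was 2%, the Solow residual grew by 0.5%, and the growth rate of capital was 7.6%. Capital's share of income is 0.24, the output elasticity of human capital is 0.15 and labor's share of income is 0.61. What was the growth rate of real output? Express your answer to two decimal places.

Labor's share = 1 − 0.24 − 0.15 = 0.61.
Capital: 0.24 × 7.6 = 1.824 pp.
Average years of schooling: 0.15 × 2.8 = 0.42 pp.
Labor input: 0.61 × 2 = 1.22 pp.
Output growth = 0.5 + 3.464 = 3.964%.

Real output grew 3.96%.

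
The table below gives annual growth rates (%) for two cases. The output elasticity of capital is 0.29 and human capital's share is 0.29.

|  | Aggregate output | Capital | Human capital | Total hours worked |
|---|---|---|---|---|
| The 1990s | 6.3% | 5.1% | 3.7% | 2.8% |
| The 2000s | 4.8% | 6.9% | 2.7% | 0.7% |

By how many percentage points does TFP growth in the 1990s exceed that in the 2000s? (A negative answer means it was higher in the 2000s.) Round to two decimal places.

Labor's share = 1 − 0.29 − 0.29 = 0.42.
The 1990s: TFP = 6.3 − 1.479 − 1.073 − 1.176 = 2.572%.
The 2000s: TFP = 4.8 − 2.001 − 0.783 − 0.294 = 1.722%.
Difference = 2.572 − (1.722) = 0.85 pp.

0.85 percentage points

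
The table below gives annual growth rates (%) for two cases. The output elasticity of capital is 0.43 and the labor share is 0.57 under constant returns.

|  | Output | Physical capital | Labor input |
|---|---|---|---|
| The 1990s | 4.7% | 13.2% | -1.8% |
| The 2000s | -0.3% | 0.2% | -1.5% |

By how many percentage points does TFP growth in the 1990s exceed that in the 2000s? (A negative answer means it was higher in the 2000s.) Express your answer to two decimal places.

Labor's share = 1 − 0.43 = 0.57.
The 1990s: TFP = 4.7 − 5.676 + 1.026 = 0.05%.
The 2000s: TFP = -0.3 − 0.086 + 0.855 = 0.469%.
Difference = 0.05 − (0.469) = -0.419 pp.

-0.42 percentage points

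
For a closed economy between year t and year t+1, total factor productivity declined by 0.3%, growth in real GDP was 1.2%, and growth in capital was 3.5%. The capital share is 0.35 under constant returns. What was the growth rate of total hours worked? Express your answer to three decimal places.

0.423%

Labor's share = 1 − 0.35 = 0.65.
gY = gA + 0.35×3.5 + 0.65×g.
0.65×g = 1.2 + 0.3 − 1.225 = 0.275.
g = 0.275 / 0.65 = 0.42308%.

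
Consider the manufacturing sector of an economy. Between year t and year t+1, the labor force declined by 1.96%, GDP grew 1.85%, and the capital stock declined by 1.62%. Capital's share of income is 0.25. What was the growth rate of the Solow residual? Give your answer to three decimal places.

The Solow residual growth was 3.725%.

Labor's share = 1 − 0.25 = 0.75.
The capital stock: 0.25 × (-1.62) = -0.405 pp.
The labor force: 0.75 × (-1.96) = -1.47 pp.
TFP growth = 1.85 + 1.875 = 3.725%.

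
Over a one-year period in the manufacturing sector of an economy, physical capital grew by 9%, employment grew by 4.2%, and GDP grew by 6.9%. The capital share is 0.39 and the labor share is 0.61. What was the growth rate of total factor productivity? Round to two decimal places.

0.83%

Labor's share = 1 − 0.39 = 0.61.
Physical capital: 0.39 × 9 = 3.51 pp.
Employment: 0.61 × 4.2 = 2.562 pp.
TFP growth = 6.9 − 6.072 = 0.828%.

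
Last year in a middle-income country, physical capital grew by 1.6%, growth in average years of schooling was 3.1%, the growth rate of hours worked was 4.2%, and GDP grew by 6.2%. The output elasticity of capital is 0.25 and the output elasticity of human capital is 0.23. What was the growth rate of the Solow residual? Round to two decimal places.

Labor's share = 1 − 0.25 − 0.23 = 0.52.
Physical capital: 0.25 × 1.6 = 0.4 pp.
Average years of schooling: 0.23 × 3.1 = 0.713 pp.
Hours worked: 0.52 × 4.2 = 2.184 pp.
TFP growth = 6.2 − 3.297 = 2.903%.

2.90%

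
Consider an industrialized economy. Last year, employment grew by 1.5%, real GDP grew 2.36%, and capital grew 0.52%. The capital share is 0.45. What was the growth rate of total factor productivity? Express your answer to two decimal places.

Total factor productivity grew 1.30%.

Labor's share = 1 − 0.45 = 0.55.
Capital: 0.45 × 0.52 = 0.234 pp.
Employment: 0.55 × 1.5 = 0.825 pp.
TFP growth = 2.36 − 1.059 = 1.301%.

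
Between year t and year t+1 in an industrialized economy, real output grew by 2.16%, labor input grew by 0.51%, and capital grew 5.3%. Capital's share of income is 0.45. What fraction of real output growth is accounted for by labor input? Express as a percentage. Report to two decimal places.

Labor's share = 1 − 0.45 = 0.55.
Labor input contributed 0.55 × 0.51 = 0.2805 pp.
Share of growth = 0.2805 / 2.16 × 100 = 12.9861%.

Labor input accounted for 12.99% of growth.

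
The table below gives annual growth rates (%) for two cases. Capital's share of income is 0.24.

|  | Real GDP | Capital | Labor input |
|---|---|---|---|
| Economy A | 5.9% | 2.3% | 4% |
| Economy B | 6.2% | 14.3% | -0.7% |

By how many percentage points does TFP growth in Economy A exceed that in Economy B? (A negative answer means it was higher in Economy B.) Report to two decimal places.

Labor's share = 1 − 0.24 = 0.76.
Economy A: TFP = 5.9 − 0.552 − 3.04 = 2.308%.
Economy B: TFP = 6.2 − 3.432 + 0.532 = 3.3%.
Difference = 2.308 − (3.3) = -0.992 pp.

-0.99 percentage points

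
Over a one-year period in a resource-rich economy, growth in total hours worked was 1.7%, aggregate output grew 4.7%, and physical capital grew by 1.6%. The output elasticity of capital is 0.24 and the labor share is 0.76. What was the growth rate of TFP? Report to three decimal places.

Labor's share = 1 − 0.24 = 0.76.
Physical capital: 0.24 × 1.6 = 0.384 pp.
Total hours worked: 0.76 × 1.7 = 1.292 pp.
TFP growth = 4.7 − 1.676 = 3.024%.

TFP growth was 3.024%.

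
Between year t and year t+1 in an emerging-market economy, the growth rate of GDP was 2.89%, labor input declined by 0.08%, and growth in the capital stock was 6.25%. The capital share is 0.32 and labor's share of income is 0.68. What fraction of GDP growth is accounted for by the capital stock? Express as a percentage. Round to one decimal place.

69.2%

The capital stock contributed 0.32 × 6.25 = 2 pp.
Share of growth = 2 / 2.89 × 100 = 69.204%.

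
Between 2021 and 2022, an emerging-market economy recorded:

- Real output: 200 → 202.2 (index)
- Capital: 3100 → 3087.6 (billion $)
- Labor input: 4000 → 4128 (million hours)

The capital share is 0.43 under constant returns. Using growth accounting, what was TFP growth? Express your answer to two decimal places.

Real output growth = (202.2 − 200) / 200 = 1.1%.
Capital growth = (3087.6 − 3100) / 3100 = -0.4%.
Labor input growth = (4128 − 4000) / 4000 = 3.2%.
Labor's share = 1 − 0.43 = 0.57.
Capital: 0.43 × (-0.4) = -0.172 pp.
Labor input: 0.57 × 3.2 = 1.824 pp.
TFP growth = 1.1 − 1.652 = -0.552%.

-0.55%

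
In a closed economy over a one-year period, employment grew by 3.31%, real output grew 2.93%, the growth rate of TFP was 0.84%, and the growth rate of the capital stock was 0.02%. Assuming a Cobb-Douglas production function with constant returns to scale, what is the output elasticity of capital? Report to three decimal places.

0.371

gY = gA + α·gK + (1−α)·gL, so gY − gA − gL = α(gK − gL).
2.93 − 0.84 − 3.31 = α × (0.02 − 3.31).
-1.22 = -3.29 α, so α = 0.37082.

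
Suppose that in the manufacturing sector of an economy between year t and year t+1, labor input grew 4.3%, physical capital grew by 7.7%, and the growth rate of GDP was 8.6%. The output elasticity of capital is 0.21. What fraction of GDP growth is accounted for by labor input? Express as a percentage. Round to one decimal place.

39.5%

Labor's share = 1 − 0.21 = 0.79.
Labor input contributed 0.79 × 4.3 = 3.397 pp.
Share of growth = 3.397 / 8.6 × 100 = 39.5%.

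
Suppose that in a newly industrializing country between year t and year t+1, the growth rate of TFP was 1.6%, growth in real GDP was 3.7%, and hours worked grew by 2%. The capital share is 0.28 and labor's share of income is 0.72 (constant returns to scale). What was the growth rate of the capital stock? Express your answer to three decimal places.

Labor's share = 1 − 0.28 = 0.72.
gY = gA + 0.72×2 + 0.28×g.
0.28×g = 3.7 − 1.6 − 1.44 = 0.66.
g = 0.66 / 0.28 = 2.35714%.

2.357%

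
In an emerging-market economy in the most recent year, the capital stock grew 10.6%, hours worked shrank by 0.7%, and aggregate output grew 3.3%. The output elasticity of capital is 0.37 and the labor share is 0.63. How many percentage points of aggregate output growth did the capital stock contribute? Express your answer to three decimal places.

Contribution = share × growth = 0.37 × 10.6 = 3.922 pp.

3.922 pp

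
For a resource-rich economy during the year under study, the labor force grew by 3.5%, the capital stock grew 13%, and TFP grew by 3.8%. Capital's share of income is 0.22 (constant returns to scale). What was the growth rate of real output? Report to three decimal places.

Labor's share = 1 − 0.22 = 0.78.
The capital stock: 0.22 × 13 = 2.86 pp.
The labor force: 0.78 × 3.5 = 2.73 pp.
Output growth = 3.8 + 5.59 = 9.39%.

9.390%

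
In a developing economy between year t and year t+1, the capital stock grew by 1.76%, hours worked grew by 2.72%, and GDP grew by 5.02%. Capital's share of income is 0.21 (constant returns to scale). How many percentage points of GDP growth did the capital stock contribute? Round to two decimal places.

Contribution = share × growth = 0.21 × 1.76 = 0.3696 pp.

0.37 percentage points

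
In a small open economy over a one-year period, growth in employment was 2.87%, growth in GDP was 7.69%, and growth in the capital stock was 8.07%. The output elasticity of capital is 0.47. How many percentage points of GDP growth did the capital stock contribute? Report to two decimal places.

3.79 pp

Contribution = share × growth = 0.47 × 8.07 = 3.7929 pp.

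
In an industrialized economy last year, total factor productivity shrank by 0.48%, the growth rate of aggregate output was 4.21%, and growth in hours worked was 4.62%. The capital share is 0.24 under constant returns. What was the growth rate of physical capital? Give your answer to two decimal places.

Labor's share = 1 − 0.24 = 0.76.
gY = gA + 0.76×4.62 + 0.24×g.
0.24×g = 4.21 + 0.48 − 3.5112 = 1.1788.
g = 1.1788 / 0.24 = 4.9117%.

4.91%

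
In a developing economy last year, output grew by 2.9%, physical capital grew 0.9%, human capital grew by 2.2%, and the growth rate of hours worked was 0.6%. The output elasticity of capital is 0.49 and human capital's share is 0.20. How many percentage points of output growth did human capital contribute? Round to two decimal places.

0.44 pp

Contribution = share × growth = 0.2 × 2.2 = 0.44 pp.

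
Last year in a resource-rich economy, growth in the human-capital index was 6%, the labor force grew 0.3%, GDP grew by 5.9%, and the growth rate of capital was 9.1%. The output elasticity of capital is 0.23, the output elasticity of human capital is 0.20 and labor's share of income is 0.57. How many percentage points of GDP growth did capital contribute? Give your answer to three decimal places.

Contribution = share × growth = 0.23 × 9.1 = 2.093 pp.

2.093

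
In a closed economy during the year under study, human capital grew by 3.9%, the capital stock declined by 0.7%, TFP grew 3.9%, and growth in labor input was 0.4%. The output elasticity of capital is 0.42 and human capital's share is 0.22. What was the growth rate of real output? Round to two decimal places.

Labor's share = 1 − 0.42 − 0.22 = 0.36.
The capital stock: 0.42 × (-0.7) = -0.294 pp.
Human capital: 0.22 × 3.9 = 0.858 pp.
Labor input: 0.36 × 0.4 = 0.144 pp.
Output growth = 3.9 + 0.708 = 4.608%.

4.61%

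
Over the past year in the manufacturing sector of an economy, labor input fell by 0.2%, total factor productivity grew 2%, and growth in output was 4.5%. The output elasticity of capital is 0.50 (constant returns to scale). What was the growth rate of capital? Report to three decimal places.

5.200%

Labor's share = 1 − 0.5 = 0.5.
gY = gA + 0.5×(-0.2) + 0.5×g.
0.5×g = 4.5 − 2 + 0.1 = 2.6.
g = 2.6 / 0.5 = 5.2%.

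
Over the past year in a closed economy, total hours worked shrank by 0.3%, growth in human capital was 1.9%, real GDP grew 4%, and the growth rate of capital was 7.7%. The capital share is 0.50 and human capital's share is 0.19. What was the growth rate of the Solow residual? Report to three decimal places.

-0.118%

Labor's share = 1 − 0.5 − 0.19 = 0.31.
Capital: 0.5 × 7.7 = 3.85 pp.
Human capital: 0.19 × 1.9 = 0.361 pp.
Total hours worked: 0.31 × (-0.3) = -0.093 pp.
TFP growth = 4 − 4.118 = -0.118%.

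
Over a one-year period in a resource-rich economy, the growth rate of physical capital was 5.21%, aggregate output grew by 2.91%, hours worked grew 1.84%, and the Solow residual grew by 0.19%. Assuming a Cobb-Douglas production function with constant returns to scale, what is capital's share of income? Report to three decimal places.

Capital's share of income is 0.261.

gY = gA + α·gK + (1−α)·gL, so gY − gA − gL = α(gK − gL).
2.91 − 0.19 − 1.84 = α × (5.21 − 1.84).
0.88 = 3.37 α, so α = 0.26113.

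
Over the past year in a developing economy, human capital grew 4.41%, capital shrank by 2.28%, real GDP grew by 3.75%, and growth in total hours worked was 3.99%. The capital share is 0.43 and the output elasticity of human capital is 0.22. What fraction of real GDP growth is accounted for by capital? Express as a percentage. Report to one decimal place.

Capital contributed 0.43 × (-2.28) = -0.9804 pp.
Share of growth = -0.9804 / 3.75 × 100 = -26.144%.

Capital accounted for -26.1% of growth.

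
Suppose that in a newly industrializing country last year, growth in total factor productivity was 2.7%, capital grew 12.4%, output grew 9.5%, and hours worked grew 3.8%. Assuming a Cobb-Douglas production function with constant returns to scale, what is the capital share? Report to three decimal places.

0.349

gY = gA + α·gK + (1−α)·gL, so gY − gA − gL = α(gK − gL).
9.5 − 2.7 − 3.8 = α × (12.4 − 3.8).
3 = 8.6 α, so α = 0.34884.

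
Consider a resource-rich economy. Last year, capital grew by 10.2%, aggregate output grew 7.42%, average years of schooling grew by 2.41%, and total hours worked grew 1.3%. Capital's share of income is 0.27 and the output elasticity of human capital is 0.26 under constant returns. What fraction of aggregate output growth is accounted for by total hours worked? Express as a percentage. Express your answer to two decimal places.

8.23%

Labor's share = 1 − 0.27 − 0.26 = 0.47.
Total hours worked contributed 0.47 × 1.3 = 0.611 pp.
Share of growth = 0.611 / 7.42 × 100 = 8.2345%.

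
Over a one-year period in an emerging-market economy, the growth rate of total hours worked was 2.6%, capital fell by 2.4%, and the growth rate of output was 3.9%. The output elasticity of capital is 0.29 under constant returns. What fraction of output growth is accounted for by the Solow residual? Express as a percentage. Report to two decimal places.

Labor's share = 1 − 0.29 = 0.71.
Capital: 0.29 × (-2.4) = -0.696 pp.
Total hours worked: 0.71 × 2.6 = 1.846 pp.
TFP growth = 3.9 − 1.15 = 2.75%.
TFP share of growth = 2.75 / 3.9 × 100 = 70.5128%.

The Solow residual accounted for 70.51% of growth.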